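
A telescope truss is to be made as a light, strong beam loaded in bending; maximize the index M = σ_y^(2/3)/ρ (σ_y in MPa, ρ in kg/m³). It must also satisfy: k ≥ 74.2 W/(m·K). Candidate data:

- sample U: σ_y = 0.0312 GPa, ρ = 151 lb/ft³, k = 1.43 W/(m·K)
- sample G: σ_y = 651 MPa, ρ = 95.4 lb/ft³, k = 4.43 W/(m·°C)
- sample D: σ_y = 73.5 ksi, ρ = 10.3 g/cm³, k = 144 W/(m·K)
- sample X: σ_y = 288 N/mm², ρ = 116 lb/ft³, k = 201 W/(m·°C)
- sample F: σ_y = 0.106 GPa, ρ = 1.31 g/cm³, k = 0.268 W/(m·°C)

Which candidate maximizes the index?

sample X

Screen on constraints: k ≥ 74.2 W/(m·K). Survivors: sample D, sample X.
Normalizing units and computing the index:
  sample D: σ_y = 506.8 MPa, ρ = 10300 kg/m³
  sample X: σ_y = 288.0 MPa, ρ = 1858 kg/m³
  sample X: M = 23.5×10⁻³
  sample D: M = 6.17×10⁻³
The maximum is for sample X.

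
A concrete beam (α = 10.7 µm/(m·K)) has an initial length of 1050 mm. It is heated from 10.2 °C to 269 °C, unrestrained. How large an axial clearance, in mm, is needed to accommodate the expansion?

ΔT = 269 − 10.2 = 258.8 K.
ΔL = α·L₀·ΔT = 10.7×10⁻⁶ × 1050 mm × 258.8 K = 2.91 mm.

2.91 mm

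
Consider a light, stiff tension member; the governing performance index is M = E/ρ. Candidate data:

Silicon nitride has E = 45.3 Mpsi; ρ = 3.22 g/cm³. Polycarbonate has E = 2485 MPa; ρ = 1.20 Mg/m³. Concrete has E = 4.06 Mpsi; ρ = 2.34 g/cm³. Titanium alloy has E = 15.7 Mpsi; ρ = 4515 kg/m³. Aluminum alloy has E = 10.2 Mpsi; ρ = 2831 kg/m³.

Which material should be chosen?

Normalizing units and computing the index:
  silicon nitride: E = 312.3 GPa, ρ = 3220 kg/m³
  polycarbonate: E = 2.485 GPa, ρ = 1200 kg/m³
  concrete: E = 27.99 GPa, ρ = 2340 kg/m³
  titanium alloy: E = 108.2 GPa, ρ = 4515 kg/m³
  aluminum alloy: E = 70.33 GPa, ρ = 2831 kg/m³
  silicon nitride: M = 97.0 MN·m/kg
  aluminum alloy: M = 24.8 MN·m/kg
  titanium alloy: M = 24.0 MN·m/kg
  concrete: M = 12.0 MN·m/kg
  polycarbonate: M = 2.07 MN·m/kg
Highest index: silicon nitride.

silicon nitride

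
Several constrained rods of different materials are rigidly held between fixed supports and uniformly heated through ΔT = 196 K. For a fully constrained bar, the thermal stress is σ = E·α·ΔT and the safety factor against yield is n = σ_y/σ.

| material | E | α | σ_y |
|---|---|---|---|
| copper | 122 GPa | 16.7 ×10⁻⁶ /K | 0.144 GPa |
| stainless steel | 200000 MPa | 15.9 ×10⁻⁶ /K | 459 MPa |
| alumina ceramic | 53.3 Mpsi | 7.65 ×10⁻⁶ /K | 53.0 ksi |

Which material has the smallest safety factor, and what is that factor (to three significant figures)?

Converting E to GPa, α to ×10⁻⁶/K, σ_y to MPa, then σ and n for each:
  copper: E = 122.0, α = 16.7, σ_y = 144.0 → σ = 399 MPa, n = 0.361
  stainless steel: E = 200.0, α = 15.9, σ_y = 459.0 → σ = 623 MPa, n = 0.736
  alumina ceramic: E = 367.5, α = 7.65, σ_y = 365.4 → σ = 551 MPa, n = 0.663
The minimum is copper at n = 0.361.

copper, n = 0.361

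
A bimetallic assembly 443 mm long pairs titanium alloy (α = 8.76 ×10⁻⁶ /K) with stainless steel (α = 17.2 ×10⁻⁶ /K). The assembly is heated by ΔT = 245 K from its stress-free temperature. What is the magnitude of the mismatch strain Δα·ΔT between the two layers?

2.07×10⁻³

Δα = |8.76 − 17.2|×10⁻⁶/K = 8.44×10⁻⁶/K.
Mismatch strain = Δα·ΔT = 8.44×10⁻⁶ × 245.0 = 2.07×10⁻³.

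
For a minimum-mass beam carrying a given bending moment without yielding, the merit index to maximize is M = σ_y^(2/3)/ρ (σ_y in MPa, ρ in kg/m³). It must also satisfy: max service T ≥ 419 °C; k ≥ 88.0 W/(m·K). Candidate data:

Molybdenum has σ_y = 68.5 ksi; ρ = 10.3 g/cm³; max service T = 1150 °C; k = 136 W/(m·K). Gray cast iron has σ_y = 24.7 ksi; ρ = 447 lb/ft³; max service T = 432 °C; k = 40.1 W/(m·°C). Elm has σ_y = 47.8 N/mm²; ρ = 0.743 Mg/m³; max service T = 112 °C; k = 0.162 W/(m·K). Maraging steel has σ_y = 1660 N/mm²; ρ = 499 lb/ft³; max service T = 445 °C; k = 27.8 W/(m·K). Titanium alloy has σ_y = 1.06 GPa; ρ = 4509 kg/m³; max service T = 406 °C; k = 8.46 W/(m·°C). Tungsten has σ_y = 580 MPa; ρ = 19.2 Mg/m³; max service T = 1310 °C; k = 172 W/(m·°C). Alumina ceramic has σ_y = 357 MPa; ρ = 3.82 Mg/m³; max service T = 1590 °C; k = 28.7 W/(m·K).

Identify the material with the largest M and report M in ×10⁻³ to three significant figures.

Screen on constraints: max service T ≥ 419 °C; k ≥ 88.0 W/(m·K). Survivors: molybdenum, tungsten.
In SI units:
  molybdenum: σ_y = 472.3 MPa, ρ = 10300 kg/m³
  tungsten: σ_y = 580.0 MPa, ρ = 19200 kg/m³
  molybdenum: M = 5.89×10⁻³
  tungsten: M = 3.62×10⁻³
Highest index: molybdenum.

molybdenum, M = 5.89×10⁻³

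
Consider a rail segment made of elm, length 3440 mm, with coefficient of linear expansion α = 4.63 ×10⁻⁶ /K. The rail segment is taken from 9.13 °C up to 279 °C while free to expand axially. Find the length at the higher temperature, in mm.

3444.3 mm

ΔT = 279 − 9.13 = 269.9 K.
ΔL = α·L₀·ΔT = 4.63×10⁻⁶ × 3440 mm × 269.9 K = 4.30 mm.
L = L₀ + ΔL = 3440 + 4.30 = 3444.3 mm.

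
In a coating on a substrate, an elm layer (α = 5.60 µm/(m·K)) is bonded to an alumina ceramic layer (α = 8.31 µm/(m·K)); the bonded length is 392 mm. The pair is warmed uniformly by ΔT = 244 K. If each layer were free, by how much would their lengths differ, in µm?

259 µm

Δα = |5.60 − 8.31|×10⁻⁶/K = 2.71×10⁻⁶/K.
ΔL_mismatch = Δα·L·ΔT = 2.71×10⁻⁶ × 392.0 mm × 244.0 K = 259 µm.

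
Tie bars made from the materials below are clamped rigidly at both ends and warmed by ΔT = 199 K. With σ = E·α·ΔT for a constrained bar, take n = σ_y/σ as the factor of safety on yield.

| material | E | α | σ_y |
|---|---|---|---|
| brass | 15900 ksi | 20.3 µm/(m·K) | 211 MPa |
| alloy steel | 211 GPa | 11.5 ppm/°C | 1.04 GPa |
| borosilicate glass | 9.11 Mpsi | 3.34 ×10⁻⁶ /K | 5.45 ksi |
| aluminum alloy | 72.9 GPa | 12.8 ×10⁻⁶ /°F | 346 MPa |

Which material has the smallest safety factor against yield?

In consistent units (E in GPa, α in ×10⁻⁶/K, σ_y in MPa):
  brass: E = 109.6, α = 20.3, σ_y = 211.0 → σ = 443 MPa, n = 0.476
  alloy steel: E = 211.0, α = 11.5, σ_y = 1040 → σ = 483 MPa, n = 2.15
  borosilicate glass: E = 62.81, α = 3.34, σ_y = 37.58 → σ = 41.7 MPa, n = 0.900
  aluminum alloy: E = 72.90, α = 23.0, σ_y = 346.0 → σ = 334 MPa, n = 1.04
Brass has the lowest safety factor, n = 0.476.

brass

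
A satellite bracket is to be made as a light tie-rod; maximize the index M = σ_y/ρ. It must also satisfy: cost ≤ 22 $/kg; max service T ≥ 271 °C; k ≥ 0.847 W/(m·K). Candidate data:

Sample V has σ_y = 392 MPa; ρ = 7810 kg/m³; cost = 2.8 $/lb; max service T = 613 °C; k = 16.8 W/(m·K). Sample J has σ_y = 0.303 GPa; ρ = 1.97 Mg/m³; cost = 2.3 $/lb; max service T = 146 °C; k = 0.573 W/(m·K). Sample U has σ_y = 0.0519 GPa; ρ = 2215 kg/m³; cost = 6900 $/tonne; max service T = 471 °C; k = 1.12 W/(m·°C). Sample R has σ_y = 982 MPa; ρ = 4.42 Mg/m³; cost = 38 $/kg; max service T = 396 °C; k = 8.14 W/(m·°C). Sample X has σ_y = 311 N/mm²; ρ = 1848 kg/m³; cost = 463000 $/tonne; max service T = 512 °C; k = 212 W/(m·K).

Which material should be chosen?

Screen on constraints: cost ≤ 22 $/kg; max service T ≥ 271 °C; k ≥ 0.847 W/(m·K). Survivors: sample V, sample U.
Normalizing units and computing the index:
  sample V: σ_y = 392.0 MPa, ρ = 7810 kg/m³
  sample U: σ_y = 51.90 MPa, ρ = 2215 kg/m³
  sample V: M = 50.2 kN·m/kg
  sample U: M = 23.4 kN·m/kg
The maximum is for sample V.

sample V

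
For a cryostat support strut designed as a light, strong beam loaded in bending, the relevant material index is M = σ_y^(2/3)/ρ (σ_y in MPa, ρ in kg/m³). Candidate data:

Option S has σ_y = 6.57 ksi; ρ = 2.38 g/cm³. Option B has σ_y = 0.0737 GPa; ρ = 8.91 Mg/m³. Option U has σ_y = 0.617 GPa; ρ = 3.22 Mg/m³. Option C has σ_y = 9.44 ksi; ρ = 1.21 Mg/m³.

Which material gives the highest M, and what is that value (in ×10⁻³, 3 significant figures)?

option U, M = 22.5×10⁻³

Convert each candidate to consistent units, then evaluate M:
  option S: σ_y = 45.30 MPa, ρ = 2380 kg/m³
  option B: σ_y = 73.70 MPa, ρ = 8910 kg/m³
  option U: σ_y = 617.0 MPa, ρ = 3220 kg/m³
  option C: σ_y = 65.09 MPa, ρ = 1210 kg/m³
  option U: M = 22.5×10⁻³
  option C: M = 13.4×10⁻³
  option S: M = 5.34×10⁻³
  option B: M = 1.97×10⁻³
Option U has the largest M.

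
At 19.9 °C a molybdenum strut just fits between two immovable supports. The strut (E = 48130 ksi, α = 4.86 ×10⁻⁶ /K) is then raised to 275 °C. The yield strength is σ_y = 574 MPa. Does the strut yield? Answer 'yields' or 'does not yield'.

does not yield

E = 48130 ksi = 331.8 GPa.
ΔT = 255.1 K. Constrained thermal stress σ = E·α·ΔT = 331.8×10³ MPa × 4.86×10⁻⁶ × 255.1 = 411 MPa (compressive).
Compare to σ_y = 574 MPa: σ < σ_y, so it does not yield.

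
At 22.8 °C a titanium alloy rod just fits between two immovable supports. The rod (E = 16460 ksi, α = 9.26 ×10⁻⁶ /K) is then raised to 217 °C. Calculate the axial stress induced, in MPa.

204 MPa

E = 16460 ksi = 113.5 GPa.
ΔT = 194.2 K. Constrained thermal stress σ = E·α·ΔT = 113.5×10³ MPa × 9.26×10⁻⁶ × 194.2 = 204 MPa (compressive).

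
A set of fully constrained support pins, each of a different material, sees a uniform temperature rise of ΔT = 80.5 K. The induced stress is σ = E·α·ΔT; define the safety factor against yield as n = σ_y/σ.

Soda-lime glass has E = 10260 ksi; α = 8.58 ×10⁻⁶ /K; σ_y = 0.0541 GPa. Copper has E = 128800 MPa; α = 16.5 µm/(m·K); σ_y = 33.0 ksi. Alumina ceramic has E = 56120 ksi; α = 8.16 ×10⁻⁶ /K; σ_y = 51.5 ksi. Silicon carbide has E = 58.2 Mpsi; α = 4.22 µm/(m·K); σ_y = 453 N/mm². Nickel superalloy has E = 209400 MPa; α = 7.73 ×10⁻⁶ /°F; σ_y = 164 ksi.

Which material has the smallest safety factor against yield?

soda-lime glass

In consistent units (E in GPa, α in ×10⁻⁶/K, σ_y in MPa):
  soda-lime glass: E = 70.74, α = 8.58, σ_y = 54.10 → σ = 48.9 MPa, n = 1.11
  copper: E = 128.8, α = 16.5, σ_y = 227.5 → σ = 171 MPa, n = 1.33
  alumina ceramic: E = 386.9, α = 8.16, σ_y = 355.1 → σ = 254 MPa, n = 1.40
  silicon carbide: E = 401.3, α = 4.22, σ_y = 453.0 → σ = 136 MPa, n = 3.32
  nickel superalloy: E = 209.4, α = 13.9, σ_y = 1131 → σ = 235 MPa, n = 4.82
The minimum is soda-lime glass at n = 1.11.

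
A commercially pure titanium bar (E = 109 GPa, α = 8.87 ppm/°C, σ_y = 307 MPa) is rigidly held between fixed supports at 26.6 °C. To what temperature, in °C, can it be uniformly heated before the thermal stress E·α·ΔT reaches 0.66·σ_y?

236 °C

E·α·ΔT = 202.6 MPa ⇒ ΔT = 202.6 / (109.0×10³ × 8.87×10⁻⁶) = 209.6 K.
T = 26.6 + 209.6 = 236.2 °C.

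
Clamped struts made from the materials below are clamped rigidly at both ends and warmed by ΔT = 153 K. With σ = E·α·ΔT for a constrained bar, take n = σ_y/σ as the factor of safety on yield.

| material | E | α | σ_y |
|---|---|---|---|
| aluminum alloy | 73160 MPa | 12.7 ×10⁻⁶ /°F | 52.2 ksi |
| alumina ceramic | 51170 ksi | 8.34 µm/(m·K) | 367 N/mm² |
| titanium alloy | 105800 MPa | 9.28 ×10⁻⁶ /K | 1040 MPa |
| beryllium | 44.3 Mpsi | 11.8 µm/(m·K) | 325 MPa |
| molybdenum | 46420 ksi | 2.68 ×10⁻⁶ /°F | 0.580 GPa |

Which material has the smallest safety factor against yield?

Per material, after unit conversion:
  aluminum alloy: E = 73.16, α = 22.9, σ_y = 359.9 → σ = 256 MPa, n = 1.41
  alumina ceramic: E = 352.8, α = 8.34, σ_y = 367.0 → σ = 450 MPa, n = 0.815
  titanium alloy: E = 105.8, α = 9.28, σ_y = 1040 → σ = 150 MPa, n = 6.92
  beryllium: E = 305.4, α = 11.8, σ_y = 325.0 → σ = 551 MPa, n = 0.589
  molybdenum: E = 320.1, α = 4.82, σ_y = 580.0 → σ = 236 MPa, n = 2.46
Smallest n: beryllium with n = 0.589.

beryllium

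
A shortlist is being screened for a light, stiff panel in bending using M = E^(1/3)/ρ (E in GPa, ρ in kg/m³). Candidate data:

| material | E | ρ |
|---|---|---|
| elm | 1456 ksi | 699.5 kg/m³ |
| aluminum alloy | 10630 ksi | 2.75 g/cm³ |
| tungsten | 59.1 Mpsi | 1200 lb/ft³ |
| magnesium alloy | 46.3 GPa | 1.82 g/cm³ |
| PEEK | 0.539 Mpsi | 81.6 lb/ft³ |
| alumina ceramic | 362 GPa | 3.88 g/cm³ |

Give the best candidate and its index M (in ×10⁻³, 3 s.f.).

elm, M = 3.08×10⁻³

Convert each candidate to consistent units, then evaluate M:
  elm: E = 10.04 GPa, ρ = 699.5 kg/m³
  aluminum alloy: E = 73.29 GPa, ρ = 2750 kg/m³
  tungsten: E = 407.5 GPa, ρ = 19220 kg/m³
  magnesium alloy: E = 46.30 GPa, ρ = 1820 kg/m³
  PEEK: E = 3.716 GPa, ρ = 1307 kg/m³
  alumina ceramic: E = 362.0 GPa, ρ = 3880 kg/m³
  elm: M = 3.08×10⁻³
  magnesium alloy: M = 1.97×10⁻³
  alumina ceramic: M = 1.84×10⁻³
  aluminum alloy: M = 1.52×10⁻³
  PEEK: M = 1.19×10⁻³
  tungsten: M = 0.386×10⁻³
Elm has the largest M.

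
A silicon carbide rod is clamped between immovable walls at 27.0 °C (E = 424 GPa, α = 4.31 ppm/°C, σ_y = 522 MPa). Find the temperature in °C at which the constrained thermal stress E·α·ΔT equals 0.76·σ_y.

244 °C

E·α·ΔT = 396.7 MPa ⇒ ΔT = 396.7 / (424.0×10³ × 4.31×10⁻⁶) = 217.1 K.
T = 27.0 + 217.1 = 244.1 °C.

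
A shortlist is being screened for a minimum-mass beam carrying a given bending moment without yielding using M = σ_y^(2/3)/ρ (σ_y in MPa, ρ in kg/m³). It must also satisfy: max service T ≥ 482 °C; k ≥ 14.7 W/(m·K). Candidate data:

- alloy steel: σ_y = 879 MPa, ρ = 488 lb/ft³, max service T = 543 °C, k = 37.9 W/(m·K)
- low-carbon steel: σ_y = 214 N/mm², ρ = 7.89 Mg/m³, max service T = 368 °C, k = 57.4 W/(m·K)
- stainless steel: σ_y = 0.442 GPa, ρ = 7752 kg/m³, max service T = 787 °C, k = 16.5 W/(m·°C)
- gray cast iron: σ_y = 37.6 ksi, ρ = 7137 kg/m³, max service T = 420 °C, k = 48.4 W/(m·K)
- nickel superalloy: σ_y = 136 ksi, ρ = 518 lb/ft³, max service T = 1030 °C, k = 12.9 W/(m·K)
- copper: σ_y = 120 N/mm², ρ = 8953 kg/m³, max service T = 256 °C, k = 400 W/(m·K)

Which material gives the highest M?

alloy steel

Screen on constraints: max service T ≥ 482 °C; k ≥ 14.7 W/(m·K). Survivors: alloy steel, stainless steel.
Normalizing units and computing the index:
  alloy steel: σ_y = 879.0 MPa, ρ = 7817 kg/m³
  stainless steel: σ_y = 442.0 MPa, ρ = 7752 kg/m³
  alloy steel: M = 11.7×10⁻³
  stainless steel: M = 7.49×10⁻³
Alloy steel has the largest M.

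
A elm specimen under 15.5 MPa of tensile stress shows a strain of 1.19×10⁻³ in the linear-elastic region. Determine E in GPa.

13.0 GPa

E = σ/ε = 15.5 MPa / 1.19×10⁻³ = 13030 MPa = 13.0 GPa.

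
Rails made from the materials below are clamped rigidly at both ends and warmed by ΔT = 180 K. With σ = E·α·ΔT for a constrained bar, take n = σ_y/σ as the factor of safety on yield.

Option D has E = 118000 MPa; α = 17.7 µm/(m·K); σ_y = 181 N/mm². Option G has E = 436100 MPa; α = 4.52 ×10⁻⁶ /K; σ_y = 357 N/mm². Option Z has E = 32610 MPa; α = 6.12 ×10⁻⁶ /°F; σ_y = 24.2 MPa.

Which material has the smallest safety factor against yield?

option Z

Converting E to GPa, α to ×10⁻⁶/K, σ_y to MPa, then σ and n for each:
  option D: E = 118.0, α = 17.7, σ_y = 181.0 → σ = 376 MPa, n = 0.481
  option G: E = 436.1, α = 4.52, σ_y = 357.0 → σ = 355 MPa, n = 1.01
  option Z: E = 32.61, α = 11.0, σ_y = 24.20 → σ = 64.7 MPa, n = 0.374
The minimum is option Z at n = 0.374.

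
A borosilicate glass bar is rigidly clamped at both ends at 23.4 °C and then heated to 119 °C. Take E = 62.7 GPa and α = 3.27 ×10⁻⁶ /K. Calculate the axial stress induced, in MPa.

ΔT = 95.60 K. Constrained thermal stress σ = E·α·ΔT = 62.70×10³ MPa × 3.27×10⁻⁶ × 95.60 = 19.6 MPa (compressive).

19.6 MPa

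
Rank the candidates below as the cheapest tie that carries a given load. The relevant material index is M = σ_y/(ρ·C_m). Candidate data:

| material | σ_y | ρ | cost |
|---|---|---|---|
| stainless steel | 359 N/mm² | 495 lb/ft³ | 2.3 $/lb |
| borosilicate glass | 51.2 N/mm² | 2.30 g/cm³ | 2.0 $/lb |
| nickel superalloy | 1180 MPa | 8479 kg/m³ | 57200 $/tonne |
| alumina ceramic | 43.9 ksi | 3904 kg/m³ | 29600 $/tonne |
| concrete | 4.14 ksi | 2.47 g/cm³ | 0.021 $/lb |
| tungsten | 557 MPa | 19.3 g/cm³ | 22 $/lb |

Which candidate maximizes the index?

Putting every candidate on a common basis:
  stainless steel: σ_y = 359.0 MPa, ρ = 7929 kg/m³, cost = 5.071 $/kg
  borosilicate glass: σ_y = 51.20 MPa, ρ = 2300 kg/m³, cost = 4.409 $/kg
  nickel superalloy: σ_y = 1180 MPa, ρ = 8479 kg/m³, cost = 57.20 $/kg
  alumina ceramic: σ_y = 302.7 MPa, ρ = 3904 kg/m³, cost = 29.60 $/kg
  concrete: σ_y = 28.54 MPa, ρ = 2470 kg/m³, cost = 0.04630 $/kg
  tungsten: σ_y = 557.0 MPa, ρ = 19300 kg/m³, cost = 48.50 $/kg
  concrete: M = 250 kN·m per $
  stainless steel: M = 8.93 kN·m per $
  borosilicate glass: M = 5.05 kN·m per $
  alumina ceramic: M = 2.62 kN·m per $
  nickel superalloy: M = 2.43 kN·m per $
  tungsten: M = 0.595 kN·m per $
Concrete ranks first.

concrete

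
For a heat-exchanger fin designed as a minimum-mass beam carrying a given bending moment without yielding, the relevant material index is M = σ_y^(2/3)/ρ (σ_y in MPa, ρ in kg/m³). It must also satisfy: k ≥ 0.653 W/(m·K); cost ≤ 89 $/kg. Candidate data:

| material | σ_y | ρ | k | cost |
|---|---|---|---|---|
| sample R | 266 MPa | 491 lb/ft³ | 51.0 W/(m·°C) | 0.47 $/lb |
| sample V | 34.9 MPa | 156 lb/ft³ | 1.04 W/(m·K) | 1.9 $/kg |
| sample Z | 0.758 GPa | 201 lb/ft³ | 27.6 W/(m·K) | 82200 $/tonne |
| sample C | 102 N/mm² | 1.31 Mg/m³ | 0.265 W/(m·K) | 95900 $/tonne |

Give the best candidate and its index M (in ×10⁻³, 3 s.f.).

sample Z, M = 25.8×10⁻³

Screen on constraints: k ≥ 0.653 W/(m·K); cost ≤ 89 $/kg. Survivors: sample R, sample V, sample Z.
After converting to SI:
  sample R: σ_y = 266.0 MPa, ρ = 7865 kg/m³
  sample V: σ_y = 34.90 MPa, ρ = 2499 kg/m³
  sample Z: σ_y = 758.0 MPa, ρ = 3220 kg/m³
  sample Z: M = 25.8×10⁻³
  sample R: M = 5.26×10⁻³
  sample V: M = 4.27×10⁻³
Sample Z ranks first.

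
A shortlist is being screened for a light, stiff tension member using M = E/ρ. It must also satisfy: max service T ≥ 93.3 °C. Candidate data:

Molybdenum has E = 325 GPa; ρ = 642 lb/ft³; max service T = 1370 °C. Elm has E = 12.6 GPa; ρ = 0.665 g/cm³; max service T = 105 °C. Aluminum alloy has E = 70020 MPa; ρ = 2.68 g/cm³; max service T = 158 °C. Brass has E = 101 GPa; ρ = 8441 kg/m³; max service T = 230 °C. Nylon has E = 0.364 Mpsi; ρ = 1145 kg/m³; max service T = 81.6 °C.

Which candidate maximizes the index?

Screen on constraints: max service T ≥ 93.3 °C. Survivors: molybdenum, elm, aluminum alloy, brass.
In SI units:
  molybdenum: E = 325.0 GPa, ρ = 10280 kg/m³
  elm: E = 12.60 GPa, ρ = 665.0 kg/m³
  aluminum alloy: E = 70.02 GPa, ρ = 2680 kg/m³
  brass: E = 101.0 GPa, ρ = 8441 kg/m³
  molybdenum: M = 31.6 MN·m/kg
  aluminum alloy: M = 26.1 MN·m/kg
  elm: M = 18.9 MN·m/kg
  brass: M = 12.0 MN·m/kg
Molybdenum ranks first.

molybdenum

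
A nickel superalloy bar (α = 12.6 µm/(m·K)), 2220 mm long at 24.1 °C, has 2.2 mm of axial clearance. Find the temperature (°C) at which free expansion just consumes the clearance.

α·L₀·ΔT = 2.2 mm ⇒ ΔT = 2.2 / (12.6×10⁻⁶ × 2220.0) = 78.65 K.
T = 24.1 + 78.65 = 102.8 °C.

103 °C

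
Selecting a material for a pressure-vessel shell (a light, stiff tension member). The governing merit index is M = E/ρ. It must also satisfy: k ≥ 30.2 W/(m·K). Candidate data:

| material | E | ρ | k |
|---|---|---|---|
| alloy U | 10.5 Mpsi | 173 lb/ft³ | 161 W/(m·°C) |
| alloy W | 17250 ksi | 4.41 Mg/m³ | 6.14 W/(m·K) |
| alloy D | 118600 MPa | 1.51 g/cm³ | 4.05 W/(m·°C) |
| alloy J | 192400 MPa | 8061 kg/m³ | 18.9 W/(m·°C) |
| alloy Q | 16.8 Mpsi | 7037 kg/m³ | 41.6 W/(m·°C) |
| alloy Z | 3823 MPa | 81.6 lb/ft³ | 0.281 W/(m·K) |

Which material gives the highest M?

alloy U

Screen on constraints: k ≥ 30.2 W/(m·K). Survivors: alloy U, alloy Q.
After converting to SI:
  alloy U: E = 72.39 GPa, ρ = 2771 kg/m³
  alloy Q: E = 115.8 GPa, ρ = 7037 kg/m³
  alloy U: M = 26.1 MN·m/kg
  alloy Q: M = 16.5 MN·m/kg
The maximum is for alloy U.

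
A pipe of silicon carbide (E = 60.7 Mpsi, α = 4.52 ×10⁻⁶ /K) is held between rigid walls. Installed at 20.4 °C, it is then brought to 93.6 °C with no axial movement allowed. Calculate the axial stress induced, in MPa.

138 MPa

E = 60.7 Mpsi = 418.5 GPa.
ΔT = 73.20 K. Constrained thermal stress σ = E·α·ΔT = 418.5×10³ MPa × 4.52×10⁻⁶ × 73.20 = 138 MPa (compressive).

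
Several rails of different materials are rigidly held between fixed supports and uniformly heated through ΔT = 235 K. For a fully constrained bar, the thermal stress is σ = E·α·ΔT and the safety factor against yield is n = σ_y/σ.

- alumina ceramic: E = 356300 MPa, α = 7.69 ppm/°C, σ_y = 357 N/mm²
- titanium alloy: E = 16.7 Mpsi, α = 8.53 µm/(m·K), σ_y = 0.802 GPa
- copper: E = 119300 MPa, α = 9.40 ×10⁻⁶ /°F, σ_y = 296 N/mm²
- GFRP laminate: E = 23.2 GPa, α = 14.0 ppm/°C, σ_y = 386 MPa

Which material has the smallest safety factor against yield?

With everything in SI (GPa, ×10⁻⁶/K, MPa):
  alumina ceramic: E = 356.3, α = 7.69, σ_y = 357.0 → σ = 644 MPa, n = 0.554
  titanium alloy: E = 115.1, α = 8.53, σ_y = 802.0 → σ = 231 MPa, n = 3.47
  copper: E = 119.3, α = 16.9, σ_y = 296.0 → σ = 474 MPa, n = 0.624
  GFRP laminate: E = 23.20, α = 14.0, σ_y = 386.0 → σ = 76.3 MPa, n = 5.06
Smallest n: alumina ceramic with n = 0.554.

alumina ceramic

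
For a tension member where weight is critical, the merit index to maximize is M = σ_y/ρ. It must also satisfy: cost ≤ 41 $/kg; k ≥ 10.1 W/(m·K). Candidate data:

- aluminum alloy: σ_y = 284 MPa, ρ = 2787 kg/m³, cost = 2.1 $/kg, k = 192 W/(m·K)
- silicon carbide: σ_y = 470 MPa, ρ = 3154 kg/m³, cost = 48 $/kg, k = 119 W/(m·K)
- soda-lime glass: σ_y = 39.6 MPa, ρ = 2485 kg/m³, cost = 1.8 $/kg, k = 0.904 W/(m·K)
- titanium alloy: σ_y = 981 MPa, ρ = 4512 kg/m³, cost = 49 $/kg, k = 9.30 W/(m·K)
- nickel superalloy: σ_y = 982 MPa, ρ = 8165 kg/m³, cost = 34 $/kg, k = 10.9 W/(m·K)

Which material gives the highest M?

nickel superalloy

Screen on constraints: cost ≤ 41 $/kg; k ≥ 10.1 W/(m·K). Survivors: aluminum alloy, nickel superalloy.
Per-candidate index values:
  nickel superalloy: M = 120 kN·m/kg
  aluminum alloy: M = 102 kN·m/kg
The maximum is for nickel superalloy.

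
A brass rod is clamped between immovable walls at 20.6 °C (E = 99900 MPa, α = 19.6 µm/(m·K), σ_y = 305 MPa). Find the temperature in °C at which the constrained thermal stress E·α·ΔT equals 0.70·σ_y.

E = 99900 MPa = 99.90 GPa.
E·α·ΔT = 213.5 MPa ⇒ ΔT = 213.5 / (99.90×10³ × 19.6×10⁻⁶) = 109.0 K.
T = 20.6 + 109.0 = 129.6 °C.

130 °C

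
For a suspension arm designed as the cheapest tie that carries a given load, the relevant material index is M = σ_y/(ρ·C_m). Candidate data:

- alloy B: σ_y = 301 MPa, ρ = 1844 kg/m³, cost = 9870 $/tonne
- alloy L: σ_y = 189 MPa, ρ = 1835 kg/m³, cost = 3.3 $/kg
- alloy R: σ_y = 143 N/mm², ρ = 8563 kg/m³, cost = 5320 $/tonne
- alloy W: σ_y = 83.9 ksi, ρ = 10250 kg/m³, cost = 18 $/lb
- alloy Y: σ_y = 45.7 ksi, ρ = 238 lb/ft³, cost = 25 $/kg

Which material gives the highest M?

Putting every candidate on a common basis:
  alloy B: σ_y = 301.0 MPa, ρ = 1844 kg/m³, cost = 9.870 $/kg
  alloy L: σ_y = 189.0 MPa, ρ = 1835 kg/m³, cost = 3.300 $/kg
  alloy R: σ_y = 143.0 MPa, ρ = 8563 kg/m³, cost = 5.320 $/kg
  alloy W: σ_y = 578.5 MPa, ρ = 10250 kg/m³, cost = 39.68 $/kg
  alloy Y: σ_y = 315.1 MPa, ρ = 3812 kg/m³, cost = 25.00 $/kg
  alloy L: M = 31.2 kN·m per $
  alloy B: M = 16.5 kN·m per $
  alloy Y: M = 3.31 kN·m per $
  alloy R: M = 3.14 kN·m per $
  alloy W: M = 1.42 kN·m per $
The maximum is for alloy L.

alloy L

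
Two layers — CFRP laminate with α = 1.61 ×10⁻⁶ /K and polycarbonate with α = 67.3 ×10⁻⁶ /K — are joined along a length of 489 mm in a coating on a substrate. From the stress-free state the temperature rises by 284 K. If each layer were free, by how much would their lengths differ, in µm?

Δα = |1.61 − 67.3|×10⁻⁶/K = 65.7×10⁻⁶/K.
ΔL_mismatch = Δα·L·ΔT = 65.7×10⁻⁶ × 489.0 mm × 284.0 K = 9120 µm.

9120 µm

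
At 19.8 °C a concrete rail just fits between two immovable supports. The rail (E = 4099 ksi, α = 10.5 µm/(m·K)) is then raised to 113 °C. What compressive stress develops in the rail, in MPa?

27.7 MPa

E = 4099 ksi = 28.26 GPa.
ΔT = 93.20 K. Constrained thermal stress σ = E·α·ΔT = 28.26×10³ MPa × 10.5×10⁻⁶ × 93.20 = 27.7 MPa (compressive).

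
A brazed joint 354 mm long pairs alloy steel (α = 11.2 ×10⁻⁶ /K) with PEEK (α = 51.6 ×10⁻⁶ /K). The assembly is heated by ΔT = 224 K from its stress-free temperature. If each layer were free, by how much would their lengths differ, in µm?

3200 µm

Δα = |11.2 − 51.6|×10⁻⁶/K = 40.4×10⁻⁶/K.
ΔL_mismatch = Δα·L·ΔT = 40.4×10⁻⁶ × 354.0 mm × 224.0 K = 3200 µm.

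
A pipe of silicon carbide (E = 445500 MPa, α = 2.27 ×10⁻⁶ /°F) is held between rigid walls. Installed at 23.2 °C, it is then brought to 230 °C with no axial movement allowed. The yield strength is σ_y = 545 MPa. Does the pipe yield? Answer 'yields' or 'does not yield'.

does not yield

E = 445500 MPa = 445.5 GPa.
α = 2.27×10⁻⁶/°F × 9/5 = 4.09×10⁻⁶/K.
ΔT = 206.8 K. Constrained thermal stress σ = E·α·ΔT = 445.5×10³ MPa × 4.09×10⁻⁶ × 206.8 = 376 MPa (compressive).
Compare to σ_y = 545 MPa: σ < σ_y, so it does not yield.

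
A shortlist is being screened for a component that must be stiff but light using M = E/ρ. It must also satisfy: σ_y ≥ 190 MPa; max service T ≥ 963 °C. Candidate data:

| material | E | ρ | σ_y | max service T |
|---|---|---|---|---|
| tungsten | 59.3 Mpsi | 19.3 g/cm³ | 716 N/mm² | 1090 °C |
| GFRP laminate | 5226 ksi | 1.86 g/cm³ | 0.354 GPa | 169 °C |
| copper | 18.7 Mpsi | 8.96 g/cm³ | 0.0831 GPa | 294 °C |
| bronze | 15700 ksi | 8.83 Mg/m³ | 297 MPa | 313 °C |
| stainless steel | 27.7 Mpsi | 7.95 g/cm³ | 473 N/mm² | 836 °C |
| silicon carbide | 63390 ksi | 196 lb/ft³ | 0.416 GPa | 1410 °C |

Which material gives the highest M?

silicon carbide

Screen on constraints: σ_y ≥ 190 MPa; max service T ≥ 963 °C. Survivors: tungsten, silicon carbide.
Convert each candidate to consistent units, then evaluate M:
  tungsten: E = 408.9 GPa, ρ = 19300 kg/m³
  silicon carbide: E = 437.1 GPa, ρ = 3140 kg/m³
  silicon carbide: M = 139 MN·m/kg
  tungsten: M = 21.2 MN·m/kg
Highest index: silicon carbide.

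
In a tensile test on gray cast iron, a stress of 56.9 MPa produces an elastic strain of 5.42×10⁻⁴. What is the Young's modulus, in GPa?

105 GPa

E = σ/ε = 56.9 MPa / 5.42×10⁻⁴ = 105000 MPa = 105 GPa.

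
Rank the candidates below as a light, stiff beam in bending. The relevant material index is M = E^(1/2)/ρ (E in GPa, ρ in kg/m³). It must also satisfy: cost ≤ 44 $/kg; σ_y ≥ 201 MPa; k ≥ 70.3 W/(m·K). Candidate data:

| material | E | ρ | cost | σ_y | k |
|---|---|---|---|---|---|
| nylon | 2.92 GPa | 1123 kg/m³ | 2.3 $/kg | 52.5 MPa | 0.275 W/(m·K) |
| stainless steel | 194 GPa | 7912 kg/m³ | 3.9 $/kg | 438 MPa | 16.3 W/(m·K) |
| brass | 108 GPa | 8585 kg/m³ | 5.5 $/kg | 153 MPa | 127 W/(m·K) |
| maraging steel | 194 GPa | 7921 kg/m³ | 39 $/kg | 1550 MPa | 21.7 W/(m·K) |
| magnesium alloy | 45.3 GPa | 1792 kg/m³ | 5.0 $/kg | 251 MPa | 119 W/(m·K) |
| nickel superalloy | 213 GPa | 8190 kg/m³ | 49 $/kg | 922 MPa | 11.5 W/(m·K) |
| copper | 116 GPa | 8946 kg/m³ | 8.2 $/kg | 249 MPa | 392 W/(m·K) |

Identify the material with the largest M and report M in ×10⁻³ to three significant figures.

magnesium alloy, M = 3.76×10⁻³

Screen on constraints: cost ≤ 44 $/kg; σ_y ≥ 201 MPa; k ≥ 70.3 W/(m·K). Survivors: magnesium alloy, copper.
Evaluate M for each candidate:
  magnesium alloy: M = 3.76×10⁻³
  copper: M = 1.20×10⁻³
Magnesium alloy has the largest M.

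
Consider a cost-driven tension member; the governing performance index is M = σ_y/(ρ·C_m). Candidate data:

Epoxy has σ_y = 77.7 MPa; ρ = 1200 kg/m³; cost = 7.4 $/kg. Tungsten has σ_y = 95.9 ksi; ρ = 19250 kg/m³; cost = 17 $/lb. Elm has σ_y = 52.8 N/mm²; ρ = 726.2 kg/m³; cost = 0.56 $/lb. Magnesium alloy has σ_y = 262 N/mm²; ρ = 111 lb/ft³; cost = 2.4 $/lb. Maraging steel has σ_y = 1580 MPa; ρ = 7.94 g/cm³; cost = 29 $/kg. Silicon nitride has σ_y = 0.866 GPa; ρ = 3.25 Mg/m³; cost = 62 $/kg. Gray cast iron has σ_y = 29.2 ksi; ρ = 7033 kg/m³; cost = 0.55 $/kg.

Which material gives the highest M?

Putting every candidate on a common basis:
  epoxy: σ_y = 77.70 MPa, ρ = 1200 kg/m³, cost = 7.400 $/kg
  tungsten: σ_y = 661.2 MPa, ρ = 19250 kg/m³, cost = 37.48 $/kg
  elm: σ_y = 52.80 MPa, ρ = 726.2 kg/m³, cost = 1.235 $/kg
  magnesium alloy: σ_y = 262.0 MPa, ρ = 1778 kg/m³, cost = 5.291 $/kg
  maraging steel: σ_y = 1580 MPa, ρ = 7940 kg/m³, cost = 29.00 $/kg
  silicon nitride: σ_y = 866.0 MPa, ρ = 3250 kg/m³, cost = 62.00 $/kg
  gray cast iron: σ_y = 201.3 MPa, ρ = 7033 kg/m³, cost = 0.5500 $/kg
  elm: M = 58.9 kN·m per $
  gray cast iron: M = 52.0 kN·m per $
  magnesium alloy: M = 27.8 kN·m per $
  epoxy: M = 8.75 kN·m per $
  maraging steel: M = 6.86 kN·m per $
  silicon nitride: M = 4.30 kN·m per $
  tungsten: M = 0.916 kN·m per $
Highest index: elm.

elm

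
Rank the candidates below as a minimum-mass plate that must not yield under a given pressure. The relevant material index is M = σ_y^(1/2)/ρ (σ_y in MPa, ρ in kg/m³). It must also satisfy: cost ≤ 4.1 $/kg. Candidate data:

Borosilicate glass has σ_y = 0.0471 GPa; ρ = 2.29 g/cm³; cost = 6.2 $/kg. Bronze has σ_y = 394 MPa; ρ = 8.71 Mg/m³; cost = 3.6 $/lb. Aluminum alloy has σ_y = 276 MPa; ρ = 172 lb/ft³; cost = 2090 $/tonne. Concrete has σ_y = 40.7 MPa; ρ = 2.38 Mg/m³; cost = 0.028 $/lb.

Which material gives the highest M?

Screen on constraints: cost ≤ 4.1 $/kg. Survivors: aluminum alloy, concrete.
Putting every candidate on a common basis:
  aluminum alloy: σ_y = 276.0 MPa, ρ = 2755 kg/m³
  concrete: σ_y = 40.70 MPa, ρ = 2380 kg/m³
  aluminum alloy: M = 6.03×10⁻³
  concrete: M = 2.68×10⁻³
Highest index: aluminum alloy.

aluminum alloy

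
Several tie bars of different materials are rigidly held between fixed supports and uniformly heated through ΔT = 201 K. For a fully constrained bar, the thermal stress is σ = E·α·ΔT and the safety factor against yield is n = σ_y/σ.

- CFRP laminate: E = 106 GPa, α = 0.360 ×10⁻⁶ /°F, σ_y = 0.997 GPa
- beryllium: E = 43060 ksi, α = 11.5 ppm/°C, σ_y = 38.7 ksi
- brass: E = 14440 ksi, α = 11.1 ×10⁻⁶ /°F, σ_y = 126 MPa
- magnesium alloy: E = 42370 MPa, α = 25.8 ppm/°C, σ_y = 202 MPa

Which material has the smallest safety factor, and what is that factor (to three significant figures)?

Per material, after unit conversion:
  CFRP laminate: E = 106.0, α = 0.648, σ_y = 997.0 → σ = 13.8 MPa, n = 72.2
  beryllium: E = 296.9, α = 11.5, σ_y = 266.8 → σ = 686 MPa, n = 0.389
  brass: E = 99.56, α = 20.0, σ_y = 126.0 → σ = 400 MPa, n = 0.315
  magnesium alloy: E = 42.37, α = 25.8, σ_y = 202.0 → σ = 220 MPa, n = 0.919
The minimum is brass at n = 0.315.

brass, n = 0.315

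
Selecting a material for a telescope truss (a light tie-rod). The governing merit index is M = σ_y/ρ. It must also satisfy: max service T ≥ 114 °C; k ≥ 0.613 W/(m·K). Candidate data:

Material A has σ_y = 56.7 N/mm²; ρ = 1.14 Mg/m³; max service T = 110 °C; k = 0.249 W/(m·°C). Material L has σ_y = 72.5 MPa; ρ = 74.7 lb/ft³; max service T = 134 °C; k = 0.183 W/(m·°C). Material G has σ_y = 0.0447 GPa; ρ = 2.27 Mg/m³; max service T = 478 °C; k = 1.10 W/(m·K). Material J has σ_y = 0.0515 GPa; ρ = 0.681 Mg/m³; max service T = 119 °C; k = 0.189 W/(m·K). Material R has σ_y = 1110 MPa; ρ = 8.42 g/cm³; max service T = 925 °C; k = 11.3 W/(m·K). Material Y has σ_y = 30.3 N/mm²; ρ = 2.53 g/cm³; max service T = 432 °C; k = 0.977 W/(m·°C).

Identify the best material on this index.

material R

Screen on constraints: max service T ≥ 114 °C; k ≥ 0.613 W/(m·K). Survivors: material G, material R, material Y.
In SI units:
  material G: σ_y = 44.70 MPa, ρ = 2270 kg/m³
  material R: σ_y = 1110 MPa, ρ = 8420 kg/m³
  material Y: σ_y = 30.30 MPa, ρ = 2530 kg/m³
  material R: M = 132 kN·m/kg
  material G: M = 19.7 kN·m/kg
  material Y: M = 12.0 kN·m/kg
Highest index: material R.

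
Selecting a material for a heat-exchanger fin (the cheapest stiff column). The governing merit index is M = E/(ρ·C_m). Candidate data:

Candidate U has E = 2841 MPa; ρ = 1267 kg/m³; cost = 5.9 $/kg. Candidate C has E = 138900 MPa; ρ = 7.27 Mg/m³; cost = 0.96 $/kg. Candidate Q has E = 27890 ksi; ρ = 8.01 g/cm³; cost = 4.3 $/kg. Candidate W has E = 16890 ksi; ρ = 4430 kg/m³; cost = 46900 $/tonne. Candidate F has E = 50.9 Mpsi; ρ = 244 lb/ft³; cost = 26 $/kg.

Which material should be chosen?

candidate C

In SI units:
  candidate U: E = 2.841 GPa, ρ = 1267 kg/m³, cost = 5.900 $/kg
  candidate C: E = 138.9 GPa, ρ = 7270 kg/m³, cost = 0.9600 $/kg
  candidate Q: E = 192.3 GPa, ρ = 8010 kg/m³, cost = 4.300 $/kg
  candidate W: E = 116.5 GPa, ρ = 4430 kg/m³, cost = 46.90 $/kg
  candidate F: E = 350.9 GPa, ρ = 3909 kg/m³, cost = 26.00 $/kg
  candidate C: M = 19.9 MN·m per $
  candidate Q: M = 5.58 MN·m per $
  candidate F: M = 3.45 MN·m per $
  candidate W: M = 0.560 MN·m per $
  candidate U: M = 0.380 MN·m per $
Candidate C ranks first.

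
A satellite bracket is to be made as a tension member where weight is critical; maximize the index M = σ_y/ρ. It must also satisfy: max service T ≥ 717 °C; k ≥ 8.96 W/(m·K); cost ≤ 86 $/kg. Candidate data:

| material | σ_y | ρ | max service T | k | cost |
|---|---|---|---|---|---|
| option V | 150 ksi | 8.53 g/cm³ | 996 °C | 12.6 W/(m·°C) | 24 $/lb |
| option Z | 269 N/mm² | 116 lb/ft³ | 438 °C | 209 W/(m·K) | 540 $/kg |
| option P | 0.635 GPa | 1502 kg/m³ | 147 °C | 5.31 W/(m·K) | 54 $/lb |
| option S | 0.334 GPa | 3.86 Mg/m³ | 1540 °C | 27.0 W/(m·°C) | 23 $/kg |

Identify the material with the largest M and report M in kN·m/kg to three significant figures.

Screen on constraints: max service T ≥ 717 °C; k ≥ 8.96 W/(m·K); cost ≤ 86 $/kg. Survivors: option V, option S.
Convert each candidate to consistent units, then evaluate M:
  option V: σ_y = 1034 MPa, ρ = 8530 kg/m³
  option S: σ_y = 334.0 MPa, ρ = 3860 kg/m³
  option V: M = 121 kN·m/kg
  option S: M = 86.5 kN·m/kg
Option V ranks first.

option V, M = 121 kN·m/kg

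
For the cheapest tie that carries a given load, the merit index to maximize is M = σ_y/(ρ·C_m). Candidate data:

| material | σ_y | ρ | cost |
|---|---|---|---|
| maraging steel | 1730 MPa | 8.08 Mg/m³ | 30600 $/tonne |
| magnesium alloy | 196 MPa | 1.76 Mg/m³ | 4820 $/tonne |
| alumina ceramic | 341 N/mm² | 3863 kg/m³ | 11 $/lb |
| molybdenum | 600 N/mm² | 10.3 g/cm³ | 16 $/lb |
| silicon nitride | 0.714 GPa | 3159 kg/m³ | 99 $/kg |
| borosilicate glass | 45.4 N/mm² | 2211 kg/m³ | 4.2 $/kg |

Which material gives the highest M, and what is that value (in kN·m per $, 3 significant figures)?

In SI units:
  maraging steel: σ_y = 1730 MPa, ρ = 8080 kg/m³, cost = 30.60 $/kg
  magnesium alloy: σ_y = 196.0 MPa, ρ = 1760 kg/m³, cost = 4.820 $/kg
  alumina ceramic: σ_y = 341.0 MPa, ρ = 3863 kg/m³, cost = 24.25 $/kg
  molybdenum: σ_y = 600.0 MPa, ρ = 10300 kg/m³, cost = 35.27 $/kg
  silicon nitride: σ_y = 714.0 MPa, ρ = 3159 kg/m³, cost = 99.00 $/kg
  borosilicate glass: σ_y = 45.40 MPa, ρ = 2211 kg/m³, cost = 4.200 $/kg
  magnesium alloy: M = 23.1 kN·m per $
  maraging steel: M = 7.00 kN·m per $
  borosilicate glass: M = 4.89 kN·m per $
  alumina ceramic: M = 3.64 kN·m per $
  silicon nitride: M = 2.28 kN·m per $
  molybdenum: M = 1.65 kN·m per $
Highest index: magnesium alloy.

magnesium alloy, M = 23.1 kN·m per $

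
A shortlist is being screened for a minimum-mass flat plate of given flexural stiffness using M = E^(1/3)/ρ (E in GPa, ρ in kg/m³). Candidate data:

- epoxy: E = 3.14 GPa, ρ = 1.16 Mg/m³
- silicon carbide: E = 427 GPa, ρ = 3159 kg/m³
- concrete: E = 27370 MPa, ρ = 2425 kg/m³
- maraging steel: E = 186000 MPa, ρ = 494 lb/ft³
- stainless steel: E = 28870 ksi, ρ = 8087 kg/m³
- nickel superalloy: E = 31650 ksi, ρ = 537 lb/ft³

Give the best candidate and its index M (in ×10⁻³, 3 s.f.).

silicon carbide, M = 2.38×10⁻³

After converting to SI:
  epoxy: E = 3.140 GPa, ρ = 1160 kg/m³
  silicon carbide: E = 427.0 GPa, ρ = 3159 kg/m³
  concrete: E = 27.37 GPa, ρ = 2425 kg/m³
  maraging steel: E = 186.0 GPa, ρ = 7913 kg/m³
  stainless steel: E = 199.1 GPa, ρ = 8087 kg/m³
  nickel superalloy: E = 218.2 GPa, ρ = 8602 kg/m³
  silicon carbide: M = 2.38×10⁻³
  epoxy: M = 1.26×10⁻³
  concrete: M = 1.24×10⁻³
  stainless steel: M = 0.722×10⁻³
  maraging steel: M = 0.721×10⁻³
  nickel superalloy: M = 0.700×10⁻³
Silicon carbide ranks first.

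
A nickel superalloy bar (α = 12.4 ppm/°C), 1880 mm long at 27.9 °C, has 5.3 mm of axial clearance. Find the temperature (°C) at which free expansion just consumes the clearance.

255 °C

α·L₀·ΔT = 5.3 mm ⇒ ΔT = 5.3 / (12.4×10⁻⁶ × 1880.0) = 227.4 K.
T = 27.9 + 227.4 = 255.3 °C.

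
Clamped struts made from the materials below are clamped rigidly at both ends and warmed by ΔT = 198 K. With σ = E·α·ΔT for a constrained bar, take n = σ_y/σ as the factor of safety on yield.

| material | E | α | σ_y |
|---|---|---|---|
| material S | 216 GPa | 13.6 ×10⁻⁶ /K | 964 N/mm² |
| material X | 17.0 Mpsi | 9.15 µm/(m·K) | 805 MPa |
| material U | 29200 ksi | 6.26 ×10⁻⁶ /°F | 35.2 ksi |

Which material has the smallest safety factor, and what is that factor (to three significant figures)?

With everything in SI (GPa, ×10⁻⁶/K, MPa):
  material S: E = 216.0, α = 13.6, σ_y = 964.0 → σ = 582 MPa, n = 1.66
  material X: E = 117.2, α = 9.15, σ_y = 805.0 → σ = 212 MPa, n = 3.79
  material U: E = 201.3, α = 11.3, σ_y = 242.7 → σ = 449 MPa, n = 0.540
The minimum is material U at n = 0.540.

material U, n = 0.540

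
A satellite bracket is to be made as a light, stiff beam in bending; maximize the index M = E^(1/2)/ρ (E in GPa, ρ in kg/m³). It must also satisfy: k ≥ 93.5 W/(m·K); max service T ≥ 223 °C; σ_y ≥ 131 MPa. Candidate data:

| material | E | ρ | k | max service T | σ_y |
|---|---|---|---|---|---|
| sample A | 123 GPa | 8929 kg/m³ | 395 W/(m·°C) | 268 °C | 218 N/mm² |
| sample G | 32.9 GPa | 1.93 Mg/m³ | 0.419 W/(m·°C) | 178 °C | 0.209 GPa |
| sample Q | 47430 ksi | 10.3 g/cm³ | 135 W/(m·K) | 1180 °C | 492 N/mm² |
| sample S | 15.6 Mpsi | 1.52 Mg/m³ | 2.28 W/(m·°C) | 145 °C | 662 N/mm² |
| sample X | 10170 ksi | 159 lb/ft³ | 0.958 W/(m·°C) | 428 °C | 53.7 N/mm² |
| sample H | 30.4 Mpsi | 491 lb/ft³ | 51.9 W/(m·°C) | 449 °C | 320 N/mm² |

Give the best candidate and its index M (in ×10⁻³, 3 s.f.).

sample Q, M = 1.76×10⁻³

Screen on constraints: k ≥ 93.5 W/(m·K); max service T ≥ 223 °C; σ_y ≥ 131 MPa. Survivors: sample A, sample Q.
Convert each candidate to consistent units, then evaluate M:
  sample A: E = 123.0 GPa, ρ = 8929 kg/m³
  sample Q: E = 327.0 GPa, ρ = 10300 kg/m³
  sample Q: M = 1.76×10⁻³
  sample A: M = 1.24×10⁻³
The maximum is for sample Q.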